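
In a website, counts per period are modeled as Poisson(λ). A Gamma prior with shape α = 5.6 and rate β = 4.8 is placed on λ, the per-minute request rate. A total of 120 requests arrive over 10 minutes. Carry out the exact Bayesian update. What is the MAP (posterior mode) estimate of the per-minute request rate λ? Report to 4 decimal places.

8.4189

With a Gamma(shape α, rate β) prior, the Poisson likelihood is conjugate: the posterior is Gamma(α + ΣXᵢ, β + n).
Posterior: Gamma(α+S, β+n) = Gamma(5.6+120, 4.8+10) = Gamma(125.6, 14.8).
Mode of Gamma(α,β) for α≥1 is (α−1)/β = 124.6/14.8 = 8.4189.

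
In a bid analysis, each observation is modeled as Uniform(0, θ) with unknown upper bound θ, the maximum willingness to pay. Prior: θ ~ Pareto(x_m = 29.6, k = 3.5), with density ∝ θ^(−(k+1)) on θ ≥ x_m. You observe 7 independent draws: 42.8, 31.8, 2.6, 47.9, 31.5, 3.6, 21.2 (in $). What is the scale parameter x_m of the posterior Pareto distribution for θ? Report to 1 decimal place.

47.9

A Pareto(scale x_m, shape k) prior on the upper bound θ of Uniform(0, θ) is conjugate: posterior is Pareto(max(x_m, max xᵢ), k + n).
Sample maximum = 47.9; prior scale x_m = 29.6 → posterior scale = max = 47.9.
Posterior shape = 3.5 + 7 = 10.5.
Posterior scale x_m = 47.9.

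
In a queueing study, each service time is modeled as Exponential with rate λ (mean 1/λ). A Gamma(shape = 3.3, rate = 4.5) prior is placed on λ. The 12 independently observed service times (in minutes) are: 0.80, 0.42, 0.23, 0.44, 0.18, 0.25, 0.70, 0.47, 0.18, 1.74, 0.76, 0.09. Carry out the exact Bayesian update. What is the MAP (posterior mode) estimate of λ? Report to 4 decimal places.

1.3290

With a Gamma(shape α, rate β) prior on the exponential rate λ, the posterior after n observations with total T = Σxᵢ is Gamma(α+n, β+T).
Sum of observations T = 6.26 minutes; n = 12.
Posterior: Gamma(3.3+12, 4.5+6.26) = Gamma(15.3, 10.76).
Mode = (α−1)/β = 1.3290.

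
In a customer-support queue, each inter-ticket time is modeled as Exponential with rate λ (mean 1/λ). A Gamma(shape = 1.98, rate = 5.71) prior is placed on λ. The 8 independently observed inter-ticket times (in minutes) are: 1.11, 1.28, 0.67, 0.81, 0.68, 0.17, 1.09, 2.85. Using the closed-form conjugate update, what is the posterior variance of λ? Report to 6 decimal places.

0.048330

With a Gamma(shape α, rate β) prior on the exponential rate λ, the posterior after n observations with total T = Σxᵢ is Gamma(α+n, β+T).
Sum of observations T = 8.66 minutes; n = 8.
Posterior: Gamma(1.98+8, 5.71+8.66) = Gamma(9.98, 14.37).
Var = α/β² = 0.048330.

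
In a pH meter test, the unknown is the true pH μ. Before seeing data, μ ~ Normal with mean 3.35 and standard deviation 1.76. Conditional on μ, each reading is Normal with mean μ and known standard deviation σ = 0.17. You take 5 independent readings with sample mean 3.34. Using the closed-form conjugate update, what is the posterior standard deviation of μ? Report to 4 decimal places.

0.0760

For Normal data with known variance σ², a Normal(μ₀, σ₀²) prior on μ is conjugate. Posterior precision = 1/σ₀² + n/σ²; posterior mean is the precision-weighted average of μ₀ and x̄.
σ₀² = 1.76² = 3.0976, σ² = 0.17² = 0.0289; σ² + n·σ₀² = 0.0289 + 5·3.0976 = 15.5169.
Posterior precision = 1/σ₀² + n/σ² = 1/3.0976 + 5/0.0289 = (σ² + n·σ₀²)/(σ₀²σ²) = 15.5169/(3.0976·0.0289); posterior variance σₙ² = σ₀²σ²/(σ² + n·σ₀²) = 3.0976·0.0289/15.5169 = 0.005769.
Posterior SD = √σₙ² = √(3.0976·0.0289/15.5169) = 0.0760.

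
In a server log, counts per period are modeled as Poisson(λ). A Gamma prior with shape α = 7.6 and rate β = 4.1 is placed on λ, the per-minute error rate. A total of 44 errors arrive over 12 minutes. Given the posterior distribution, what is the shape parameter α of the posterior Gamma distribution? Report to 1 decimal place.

51.6

With a Gamma(shape α, rate β) prior, the Poisson likelihood is conjugate: the posterior is Gamma(α + ΣXᵢ, β + n).
Posterior: Gamma(α+S, β+n) = Gamma(7.6+44, 4.1+12) = Gamma(51.6, 16.1).
Posterior α = 51.6.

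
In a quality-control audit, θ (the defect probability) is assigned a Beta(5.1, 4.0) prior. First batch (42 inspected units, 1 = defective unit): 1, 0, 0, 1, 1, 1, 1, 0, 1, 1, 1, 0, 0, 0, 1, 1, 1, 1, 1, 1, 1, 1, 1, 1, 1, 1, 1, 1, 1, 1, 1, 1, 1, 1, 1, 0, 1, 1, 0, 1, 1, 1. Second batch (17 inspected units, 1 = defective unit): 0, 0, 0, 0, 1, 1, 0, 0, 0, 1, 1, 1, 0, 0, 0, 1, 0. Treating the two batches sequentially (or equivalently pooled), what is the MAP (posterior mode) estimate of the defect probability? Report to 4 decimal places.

0.6672

The Beta prior is conjugate to a Binomial/Bernoulli likelihood; the update adds successes to α and failures to β.
After batch 1: Beta(5.1+34, 4.0+8) = Beta(39.1, 12.0).
After batch 2: Beta(39.1+6, 12.0+11) = Beta(45.1, 23.0).
Mode of Beta(a,b) for a,b>1 is (a−1)/(a+b−2) = 44.1/66.1 = 0.6672.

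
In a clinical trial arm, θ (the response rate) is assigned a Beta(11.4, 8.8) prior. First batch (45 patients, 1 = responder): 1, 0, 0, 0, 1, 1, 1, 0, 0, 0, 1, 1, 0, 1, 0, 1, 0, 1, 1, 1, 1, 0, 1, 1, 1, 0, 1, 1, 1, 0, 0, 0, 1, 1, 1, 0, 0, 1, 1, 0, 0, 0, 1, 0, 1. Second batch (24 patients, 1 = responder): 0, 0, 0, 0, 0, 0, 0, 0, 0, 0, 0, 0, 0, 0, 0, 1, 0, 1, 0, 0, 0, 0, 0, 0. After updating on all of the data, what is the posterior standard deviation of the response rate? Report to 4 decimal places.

The Beta prior is conjugate to a Binomial/Bernoulli likelihood; the update adds successes to α and failures to β.
After batch 1: Beta(11.4+25, 8.8+20) = Beta(36.4, 28.8).
After batch 2: Beta(36.4+2, 28.8+22) = Beta(38.4, 50.8).
Var = αβ/((α+β)²(α+β+1)) = 38.4·50.8/(89.2²·90.2) = 0.00271806; SD = √0.00271806 = 0.0521.

0.0521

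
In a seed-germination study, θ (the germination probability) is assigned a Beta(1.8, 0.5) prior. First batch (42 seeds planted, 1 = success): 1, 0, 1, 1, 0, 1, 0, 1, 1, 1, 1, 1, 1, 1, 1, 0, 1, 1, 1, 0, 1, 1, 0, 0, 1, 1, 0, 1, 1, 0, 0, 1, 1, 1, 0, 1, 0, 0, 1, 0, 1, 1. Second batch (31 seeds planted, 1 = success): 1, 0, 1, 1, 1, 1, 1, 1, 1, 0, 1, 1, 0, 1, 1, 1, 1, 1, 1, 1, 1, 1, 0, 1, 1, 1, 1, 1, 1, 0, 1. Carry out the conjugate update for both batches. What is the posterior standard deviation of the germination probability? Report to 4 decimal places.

The Beta prior is conjugate to a Binomial/Bernoulli likelihood; the update adds successes to α and failures to β.
After batch 1: Beta(1.8+28, 0.5+14) = Beta(29.8, 14.5).
After batch 2: Beta(29.8+26, 14.5+5) = Beta(55.8, 19.5).
Var = αβ/((α+β)²(α+β+1)) = 55.8·19.5/(75.3²·76.3) = 0.00251509; SD = √0.00251509 = 0.0502.

0.0502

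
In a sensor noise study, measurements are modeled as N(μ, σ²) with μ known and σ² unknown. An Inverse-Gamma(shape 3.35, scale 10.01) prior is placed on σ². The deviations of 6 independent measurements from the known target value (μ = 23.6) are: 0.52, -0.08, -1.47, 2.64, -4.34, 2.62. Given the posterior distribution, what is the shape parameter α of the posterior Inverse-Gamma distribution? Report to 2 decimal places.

6.35

With known mean μ and an Inverse-Gamma(α, β) prior on σ², the Normal likelihood is conjugate: posterior is Inv-Gamma(α + n/2, β + Σ(xᵢ−μ)²/2).
Σ(xᵢ−μ)² = (0.52)² + (-0.08)² + (-1.47)² + (2.64)² + (-4.34)² + (2.62)² = 35.1073.
Posterior: Inv-Gamma(3.35 + 6/2, 10.01 + 35.1073/2) = Inv-Gamma(6.35, 27.56365).
Posterior α = 6.35.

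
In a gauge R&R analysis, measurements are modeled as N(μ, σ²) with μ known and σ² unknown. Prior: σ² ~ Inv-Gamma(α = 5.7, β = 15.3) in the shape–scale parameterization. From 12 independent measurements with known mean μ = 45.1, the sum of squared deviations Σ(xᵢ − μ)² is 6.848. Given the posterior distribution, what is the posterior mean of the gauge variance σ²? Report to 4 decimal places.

With known mean μ and an Inverse-Gamma(α, β) prior on σ², the Normal likelihood is conjugate: posterior is Inv-Gamma(α + n/2, β + Σ(xᵢ−μ)²/2).
Posterior: Inv-Gamma(5.7 + 12/2, 15.3 + 6.848/2) = Inv-Gamma(11.70, 18.7240).
E[σ²|data] = β/(α−1) = 18.7240/10.70 = 1.7499.

1.7499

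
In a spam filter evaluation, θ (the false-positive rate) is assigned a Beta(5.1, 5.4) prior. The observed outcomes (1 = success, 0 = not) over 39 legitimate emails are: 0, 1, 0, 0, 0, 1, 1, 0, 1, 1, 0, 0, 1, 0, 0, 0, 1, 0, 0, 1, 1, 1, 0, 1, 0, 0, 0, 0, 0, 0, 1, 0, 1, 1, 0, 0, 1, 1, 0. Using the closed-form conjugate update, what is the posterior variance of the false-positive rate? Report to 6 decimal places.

0.004843

The Beta prior is conjugate to a Binomial/Bernoulli likelihood; the update adds successes to α and failures to β.
Posterior: Beta(α+k, β+n−k) = Beta(5.1+16, 5.4+23) = Beta(21.1, 28.4).
Var = αβ/((α+β)²(α+β+1)) = 21.1·28.4/(49.5²·50.5) = 0.004843.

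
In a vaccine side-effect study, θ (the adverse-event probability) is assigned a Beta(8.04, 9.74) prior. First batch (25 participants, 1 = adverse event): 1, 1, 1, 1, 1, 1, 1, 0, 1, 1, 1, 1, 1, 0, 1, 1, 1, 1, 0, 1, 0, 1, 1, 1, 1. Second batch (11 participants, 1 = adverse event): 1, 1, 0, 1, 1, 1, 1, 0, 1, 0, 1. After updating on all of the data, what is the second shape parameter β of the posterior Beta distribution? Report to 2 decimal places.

16.74

The Beta prior is conjugate to a Binomial/Bernoulli likelihood; the update adds successes to α and failures to β.
After batch 1: Beta(8.04+21, 9.74+4) = Beta(29.04, 13.74).
After batch 2: Beta(29.04+8, 13.74+3) = Beta(37.04, 16.74).
Posterior β = 16.74.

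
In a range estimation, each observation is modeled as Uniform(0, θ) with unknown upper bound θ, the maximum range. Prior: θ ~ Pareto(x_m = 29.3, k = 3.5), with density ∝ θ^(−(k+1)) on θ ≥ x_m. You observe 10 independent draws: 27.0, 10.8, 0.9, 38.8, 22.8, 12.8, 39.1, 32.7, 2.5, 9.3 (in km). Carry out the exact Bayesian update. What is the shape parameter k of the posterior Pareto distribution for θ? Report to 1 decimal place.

13.5

A Pareto(scale x_m, shape k) prior on the upper bound θ of Uniform(0, θ) is conjugate: posterior is Pareto(max(x_m, max xᵢ), k + n).
Sample maximum = 39.1; prior scale x_m = 29.3 → posterior scale = max = 39.1.
Posterior shape = 3.5 + 10 = 13.5.
Posterior shape k = 13.5.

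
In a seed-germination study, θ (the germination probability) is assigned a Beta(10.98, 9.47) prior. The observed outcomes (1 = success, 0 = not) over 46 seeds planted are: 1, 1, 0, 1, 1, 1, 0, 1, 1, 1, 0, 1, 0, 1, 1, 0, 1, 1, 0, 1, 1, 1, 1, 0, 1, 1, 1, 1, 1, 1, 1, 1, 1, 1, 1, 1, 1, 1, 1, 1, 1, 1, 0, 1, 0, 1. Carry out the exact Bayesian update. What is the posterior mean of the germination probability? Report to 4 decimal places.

0.7220

The Beta prior is conjugate to a Binomial/Bernoulli likelihood; the update adds successes to α and failures to β.
Posterior: Beta(α+k, β+n−k) = Beta(10.98+37, 9.47+9) = Beta(47.98, 18.47).
Posterior mean = α/(α+β) = 47.98/66.45 = 0.7220.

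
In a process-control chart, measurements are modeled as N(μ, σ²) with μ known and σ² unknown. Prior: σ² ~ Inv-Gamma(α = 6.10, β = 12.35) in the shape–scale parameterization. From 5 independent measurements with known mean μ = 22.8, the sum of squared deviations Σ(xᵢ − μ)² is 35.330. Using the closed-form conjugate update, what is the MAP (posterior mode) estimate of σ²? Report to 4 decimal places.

With known mean μ and an Inverse-Gamma(α, β) prior on σ², the Normal likelihood is conjugate: posterior is Inv-Gamma(α + n/2, β + Σ(xᵢ−μ)²/2).
Posterior: Inv-Gamma(6.10 + 5/2, 12.35 + 35.330/2) = Inv-Gamma(8.60, 30.0150).
Mode = β/(α+1) = 30.0150/9.60 = 3.1266.

3.1266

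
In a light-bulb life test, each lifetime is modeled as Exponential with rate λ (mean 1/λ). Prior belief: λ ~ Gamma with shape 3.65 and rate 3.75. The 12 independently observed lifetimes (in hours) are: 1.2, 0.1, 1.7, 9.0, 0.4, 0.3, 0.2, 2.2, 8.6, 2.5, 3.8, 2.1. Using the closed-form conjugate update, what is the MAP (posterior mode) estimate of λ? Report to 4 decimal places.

0.4086

With a Gamma(shape α, rate β) prior on the exponential rate λ, the posterior after n observations with total T = Σxᵢ is Gamma(α+n, β+T).
Sum of observations T = 32.1 hours; n = 12.
Posterior: Gamma(3.65+12, 3.75+32.1) = Gamma(15.65, 35.85).
Mode = (α−1)/β = 0.4086.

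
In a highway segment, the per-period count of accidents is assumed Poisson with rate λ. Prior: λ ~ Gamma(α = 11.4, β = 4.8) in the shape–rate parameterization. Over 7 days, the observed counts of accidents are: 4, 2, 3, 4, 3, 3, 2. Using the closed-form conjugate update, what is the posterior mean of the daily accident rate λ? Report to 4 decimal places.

2.7458

With a Gamma(shape α, rate β) prior, the Poisson likelihood is conjugate: the posterior is Gamma(α + ΣXᵢ, β + n).
Sum of counts S = 21 over n = 7 days.
Posterior: Gamma(α+S, β+n) = Gamma(11.4+21, 4.8+7) = Gamma(32.4, 11.8).
Posterior mean = α/β = 32.4/11.8 = 2.7458.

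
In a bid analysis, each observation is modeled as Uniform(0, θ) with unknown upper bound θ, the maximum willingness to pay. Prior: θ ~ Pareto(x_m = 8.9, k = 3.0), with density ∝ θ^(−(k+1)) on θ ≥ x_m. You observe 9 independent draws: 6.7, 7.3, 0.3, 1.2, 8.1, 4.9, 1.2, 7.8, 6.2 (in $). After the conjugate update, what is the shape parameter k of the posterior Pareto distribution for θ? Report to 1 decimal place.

A Pareto(scale x_m, shape k) prior on the upper bound θ of Uniform(0, θ) is conjugate: posterior is Pareto(max(x_m, max xᵢ), k + n).
Sample maximum = 8.1; prior scale x_m = 8.9 → posterior scale = max = 8.9.
Posterior shape = 3.0 + 9 = 12.0.
Posterior shape k = 12.0.

12.0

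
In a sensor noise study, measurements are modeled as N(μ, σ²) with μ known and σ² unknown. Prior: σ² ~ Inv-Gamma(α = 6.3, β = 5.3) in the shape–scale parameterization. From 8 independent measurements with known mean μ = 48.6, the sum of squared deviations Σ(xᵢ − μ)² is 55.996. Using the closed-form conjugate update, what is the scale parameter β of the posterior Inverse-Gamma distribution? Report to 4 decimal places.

33.2980

With known mean μ and an Inverse-Gamma(α, β) prior on σ², the Normal likelihood is conjugate: posterior is Inv-Gamma(α + n/2, β + Σ(xᵢ−μ)²/2).
Posterior: Inv-Gamma(6.3 + 8/2, 5.3 + 55.996/2) = Inv-Gamma(10.30, 33.2980).
Posterior β = 33.2980.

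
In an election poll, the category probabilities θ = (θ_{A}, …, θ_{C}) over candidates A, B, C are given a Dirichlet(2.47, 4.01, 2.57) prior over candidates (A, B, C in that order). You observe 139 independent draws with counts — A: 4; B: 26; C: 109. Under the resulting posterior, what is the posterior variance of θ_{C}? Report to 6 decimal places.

0.001246

The Dirichlet prior is conjugate to the Multinomial likelihood: each posterior αⱼ = prior αⱼ + observed count nⱼ.
Posterior concentration: (6.47, 30.01, 111.57), total = 148.05.
Var[θ_j] = α_j(Σα−α_j)/((Σα)²(Σα+1)) = 111.57·36.48/(148.05²·149.05) = 0.001246.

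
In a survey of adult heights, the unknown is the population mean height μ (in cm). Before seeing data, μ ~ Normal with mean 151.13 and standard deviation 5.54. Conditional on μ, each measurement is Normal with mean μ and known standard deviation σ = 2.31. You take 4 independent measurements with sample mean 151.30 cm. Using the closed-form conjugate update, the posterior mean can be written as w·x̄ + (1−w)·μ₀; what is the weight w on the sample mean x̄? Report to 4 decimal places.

For Normal data with known variance σ², a Normal(μ₀, σ₀²) prior on μ is conjugate. Posterior precision = 1/σ₀² + n/σ²; posterior mean is the precision-weighted average of μ₀ and x̄.
σ₀² = 5.54² = 30.6916, σ² = 2.31² = 5.3361. Prior precision 1/σ₀² = 1/30.6916; data precision n/σ² = 4/5.3361.
w = (n/σ²)/(1/σ₀² + n/σ²) = n·σ₀²/(σ² + n·σ₀²) = 4·30.6916/(5.3361 + 4·30.6916) = 122.7664/128.1025 = 0.9583.

0.9583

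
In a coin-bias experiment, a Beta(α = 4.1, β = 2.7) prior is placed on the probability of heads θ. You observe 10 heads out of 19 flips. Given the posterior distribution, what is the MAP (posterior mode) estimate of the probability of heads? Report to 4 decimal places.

0.5504

The Beta prior is conjugate to a Binomial/Bernoulli likelihood; the update adds successes to α and failures to β.
Posterior: Beta(α+k, β+n−k) = Beta(4.1+10, 2.7+9) = Beta(14.1, 11.7).
Mode of Beta(a,b) for a,b>1 is (a−1)/(a+b−2) = 13.1/23.8 = 0.5504.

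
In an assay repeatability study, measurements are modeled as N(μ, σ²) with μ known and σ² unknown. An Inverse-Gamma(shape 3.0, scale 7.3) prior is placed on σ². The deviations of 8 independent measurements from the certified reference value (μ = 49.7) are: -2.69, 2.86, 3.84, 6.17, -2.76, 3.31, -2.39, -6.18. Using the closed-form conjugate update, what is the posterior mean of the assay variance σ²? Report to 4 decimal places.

12.1090

With known mean μ and an Inverse-Gamma(α, β) prior on σ², the Normal likelihood is conjugate: posterior is Inv-Gamma(α + n/2, β + Σ(xᵢ−μ)²/2).
Σ(xᵢ−μ)² = (-2.69)² + (2.86)² + (3.84)² + (6.17)² + (-2.76)² + (3.31)² + (-2.39)² + (-6.18)² = 130.7084.
Posterior: Inv-Gamma(3.0 + 8/2, 7.3 + 130.7084/2) = Inv-Gamma(7.00, 72.65420).
E[σ²|data] = β/(α−1) = 72.65420/6.00 = 12.1090.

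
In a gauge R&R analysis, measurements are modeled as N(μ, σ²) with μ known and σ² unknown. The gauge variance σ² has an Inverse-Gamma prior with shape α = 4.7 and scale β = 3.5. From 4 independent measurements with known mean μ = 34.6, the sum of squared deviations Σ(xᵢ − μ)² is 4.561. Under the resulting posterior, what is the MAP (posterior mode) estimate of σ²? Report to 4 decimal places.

0.7507

With known mean μ and an Inverse-Gamma(α, β) prior on σ², the Normal likelihood is conjugate: posterior is Inv-Gamma(α + n/2, β + Σ(xᵢ−μ)²/2).
Posterior: Inv-Gamma(4.7 + 4/2, 3.5 + 4.561/2) = Inv-Gamma(6.70, 5.7805).
Mode = β/(α+1) = 5.7805/7.70 = 0.7507.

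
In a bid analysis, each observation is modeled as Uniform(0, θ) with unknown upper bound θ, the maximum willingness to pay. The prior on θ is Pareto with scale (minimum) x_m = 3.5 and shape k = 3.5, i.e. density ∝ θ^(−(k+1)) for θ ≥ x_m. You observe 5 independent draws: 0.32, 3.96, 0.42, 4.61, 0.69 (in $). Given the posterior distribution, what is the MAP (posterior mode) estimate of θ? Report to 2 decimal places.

4.61

A Pareto(scale x_m, shape k) prior on the upper bound θ of Uniform(0, θ) is conjugate: posterior is Pareto(max(x_m, max xᵢ), k + n).
Sample maximum = 4.61; prior scale x_m = 3.5 → posterior scale = max = 4.61.
Posterior shape = 3.5 + 5 = 8.5.
The Pareto density is decreasing on [x_m, ∞), so the mode is x_m = 4.61.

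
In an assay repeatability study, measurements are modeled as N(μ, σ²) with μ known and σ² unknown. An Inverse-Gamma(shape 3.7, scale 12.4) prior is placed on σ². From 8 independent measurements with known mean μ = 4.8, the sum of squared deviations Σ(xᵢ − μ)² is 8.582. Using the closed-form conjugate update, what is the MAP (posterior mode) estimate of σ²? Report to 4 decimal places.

1.9185

With known mean μ and an Inverse-Gamma(α, β) prior on σ², the Normal likelihood is conjugate: posterior is Inv-Gamma(α + n/2, β + Σ(xᵢ−μ)²/2).
Posterior: Inv-Gamma(3.7 + 8/2, 12.4 + 8.582/2) = Inv-Gamma(7.70, 16.6910).
Mode = β/(α+1) = 16.6910/8.70 = 1.9185.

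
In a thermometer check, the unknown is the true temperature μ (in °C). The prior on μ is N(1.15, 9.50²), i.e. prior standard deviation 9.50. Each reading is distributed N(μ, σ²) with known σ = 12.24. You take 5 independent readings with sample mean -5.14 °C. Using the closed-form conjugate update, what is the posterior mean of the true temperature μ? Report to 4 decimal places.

For Normal data with known variance σ², a Normal(μ₀, σ₀²) prior on μ is conjugate. Posterior precision = 1/σ₀² + n/σ²; posterior mean is the precision-weighted average of μ₀ and x̄.
n·x̄ = 5·(-5.14) = -25.7.
σ₀² = 9.50² = 90.25, σ² = 12.24² = 149.8176; σ² + n·σ₀² = 149.8176 + 5·90.25 = 601.0676.
Posterior mean = (μ₀/σ₀² + n·x̄/σ²)/(1/σ₀² + n/σ²) = (σ²·μ₀ + σ₀²·n·x̄)/(σ² + n·σ₀²) = (149.8176·1.15 + 90.25·(-25.7))/601.0676 = -2147.13476/601.0676 = -3.5722.

-3.5722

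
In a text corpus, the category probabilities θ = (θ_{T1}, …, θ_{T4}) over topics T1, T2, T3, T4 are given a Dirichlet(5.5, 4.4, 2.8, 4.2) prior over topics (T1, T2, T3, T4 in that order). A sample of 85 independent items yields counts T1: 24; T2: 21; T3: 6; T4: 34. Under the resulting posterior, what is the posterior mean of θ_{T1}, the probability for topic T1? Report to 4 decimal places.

The Dirichlet prior is conjugate to the Multinomial likelihood: each posterior αⱼ = prior αⱼ + observed count nⱼ.
Posterior concentration: (29.5, 25.4, 8.8, 38.2), total = 101.9.
E[θ_{T1}|data] = α_{T1}/Σα = 29.5/101.9 = 0.2895.

0.2895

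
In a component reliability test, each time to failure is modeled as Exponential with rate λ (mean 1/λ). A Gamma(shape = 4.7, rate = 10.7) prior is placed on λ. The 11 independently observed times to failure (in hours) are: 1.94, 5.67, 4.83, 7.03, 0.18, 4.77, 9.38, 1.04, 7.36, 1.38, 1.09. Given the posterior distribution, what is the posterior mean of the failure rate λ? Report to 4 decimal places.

0.2835

With a Gamma(shape α, rate β) prior on the exponential rate λ, the posterior after n observations with total T = Σxᵢ is Gamma(α+n, β+T).
Sum of observations T = 44.67 hours; n = 11.
Posterior: Gamma(4.7+11, 10.7+44.67) = Gamma(15.7, 55.37).
Posterior mean of λ = α/β = 15.7/55.37 = 0.2835.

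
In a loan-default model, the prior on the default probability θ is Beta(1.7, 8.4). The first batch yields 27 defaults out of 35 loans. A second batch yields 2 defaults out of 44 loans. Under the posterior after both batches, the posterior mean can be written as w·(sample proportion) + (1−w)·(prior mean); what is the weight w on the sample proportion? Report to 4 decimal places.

0.8866

The Beta prior is conjugate to a Binomial/Bernoulli likelihood; the update adds successes to α and failures to β.
Total number of loans: n = 35 + 44 = 79.
Posterior mean = (α₀+k)/(α₀+β₀+n) = [n/(α₀+β₀+n)]·(k/n) + [(α₀+β₀)/(α₀+β₀+n)]·α₀/(α₀+β₀), so only n and the prior enter the weight.
The weight on the data is w = n/(α₀+β₀+n) = 79/(1.7+8.4+79) = 79/89.1 = 0.8866.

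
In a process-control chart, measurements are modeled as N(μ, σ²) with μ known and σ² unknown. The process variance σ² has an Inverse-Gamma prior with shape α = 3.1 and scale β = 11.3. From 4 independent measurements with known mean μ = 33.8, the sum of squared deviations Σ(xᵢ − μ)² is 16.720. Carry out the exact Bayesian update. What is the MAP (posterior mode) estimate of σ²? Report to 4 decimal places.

With known mean μ and an Inverse-Gamma(α, β) prior on σ², the Normal likelihood is conjugate: posterior is Inv-Gamma(α + n/2, β + Σ(xᵢ−μ)²/2).
Posterior: Inv-Gamma(3.1 + 4/2, 11.3 + 16.720/2) = Inv-Gamma(5.10, 19.6600).
Mode = β/(α+1) = 19.6600/6.10 = 3.2230.

3.2230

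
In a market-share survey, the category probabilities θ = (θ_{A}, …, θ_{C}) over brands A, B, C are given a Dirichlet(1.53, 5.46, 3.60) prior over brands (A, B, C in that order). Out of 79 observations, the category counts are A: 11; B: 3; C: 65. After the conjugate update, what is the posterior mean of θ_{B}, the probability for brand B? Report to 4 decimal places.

The Dirichlet prior is conjugate to the Multinomial likelihood: each posterior αⱼ = prior αⱼ + observed count nⱼ.
Posterior concentration: (12.53, 8.46, 68.60), total = 89.59.
E[θ_{B}|data] = α_{B}/Σα = 8.46/89.59 = 0.0944.

0.0944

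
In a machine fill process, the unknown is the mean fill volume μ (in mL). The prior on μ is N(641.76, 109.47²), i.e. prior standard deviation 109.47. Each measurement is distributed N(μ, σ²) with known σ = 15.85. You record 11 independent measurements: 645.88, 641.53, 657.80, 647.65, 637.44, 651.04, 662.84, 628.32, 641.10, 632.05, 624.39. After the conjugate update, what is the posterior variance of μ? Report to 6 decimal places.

For Normal data with known variance σ², a Normal(μ₀, σ₀²) prior on μ is conjugate. Posterior precision = 1/σ₀² + n/σ²; posterior mean is the precision-weighted average of μ₀ and x̄.
σ₀² = 109.47² = 11983.6809, σ² = 15.85² = 251.2225; σ² + n·σ₀² = 251.2225 + 11·11983.6809 = 132071.7124.
Posterior precision = 1/σ₀² + n/σ² = 1/11983.6809 + 11/251.2225 = (σ² + n·σ₀²)/(σ₀²σ²) = 132071.7124/(11983.6809·251.2225); posterior variance σₙ² = σ₀²σ²/(σ² + n·σ₀²) = 11983.6809·251.2225/132071.7124 = 22.794967.

22.794967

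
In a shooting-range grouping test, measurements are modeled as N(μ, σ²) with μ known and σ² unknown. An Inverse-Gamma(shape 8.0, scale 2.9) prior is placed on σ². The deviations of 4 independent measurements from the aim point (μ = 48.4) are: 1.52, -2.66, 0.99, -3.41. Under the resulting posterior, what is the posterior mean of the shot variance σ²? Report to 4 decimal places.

With known mean μ and an Inverse-Gamma(α, β) prior on σ², the Normal likelihood is conjugate: posterior is Inv-Gamma(α + n/2, β + Σ(xᵢ−μ)²/2).
Σ(xᵢ−μ)² = (1.52)² + (-2.66)² + (0.99)² + (-3.41)² = 21.9942.
Posterior: Inv-Gamma(8.0 + 4/2, 2.9 + 21.9942/2) = Inv-Gamma(10.00, 13.89710).
E[σ²|data] = β/(α−1) = 13.89710/9.00 = 1.5441.

1.5441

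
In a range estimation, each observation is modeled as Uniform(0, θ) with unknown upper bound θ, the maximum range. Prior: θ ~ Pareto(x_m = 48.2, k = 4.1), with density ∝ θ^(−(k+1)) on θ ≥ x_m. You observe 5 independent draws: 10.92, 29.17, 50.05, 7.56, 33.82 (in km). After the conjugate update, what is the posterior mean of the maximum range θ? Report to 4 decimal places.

56.2290

A Pareto(scale x_m, shape k) prior on the upper bound θ of Uniform(0, θ) is conjugate: posterior is Pareto(max(x_m, max xᵢ), k + n).
Sample maximum = 50.05; prior scale x_m = 48.2 → posterior scale = max = 50.05.
Posterior shape = 4.1 + 5 = 9.1.
E[θ|data] = k·x_m/(k−1) = 9.1·50.05/8.1 = 56.2290.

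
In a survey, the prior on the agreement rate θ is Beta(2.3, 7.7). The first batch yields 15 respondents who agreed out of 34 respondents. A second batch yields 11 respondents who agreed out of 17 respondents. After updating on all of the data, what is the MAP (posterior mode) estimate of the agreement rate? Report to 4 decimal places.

0.4627

The Beta prior is conjugate to a Binomial/Bernoulli likelihood; the update adds successes to α and failures to β.
After batch 1: Beta(2.3+15, 7.7+19) = Beta(17.3, 26.7).
After batch 2: Beta(17.3+11, 26.7+6) = Beta(28.3, 32.7).
Mode of Beta(a,b) for a,b>1 is (a−1)/(a+b−2) = 27.3/59.0 = 0.4627.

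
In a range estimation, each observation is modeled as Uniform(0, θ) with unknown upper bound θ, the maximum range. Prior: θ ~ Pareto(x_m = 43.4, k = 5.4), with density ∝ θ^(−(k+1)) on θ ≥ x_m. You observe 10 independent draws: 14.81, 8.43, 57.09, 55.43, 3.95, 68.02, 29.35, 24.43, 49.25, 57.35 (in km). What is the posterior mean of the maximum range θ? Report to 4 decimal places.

72.7436

A Pareto(scale x_m, shape k) prior on the upper bound θ of Uniform(0, θ) is conjugate: posterior is Pareto(max(x_m, max xᵢ), k + n).
Sample maximum = 68.02; prior scale x_m = 43.4 → posterior scale = max = 68.02.
Posterior shape = 5.4 + 10 = 15.4.
E[θ|data] = k·x_m/(k−1) = 15.4·68.02/14.4 = 72.7436.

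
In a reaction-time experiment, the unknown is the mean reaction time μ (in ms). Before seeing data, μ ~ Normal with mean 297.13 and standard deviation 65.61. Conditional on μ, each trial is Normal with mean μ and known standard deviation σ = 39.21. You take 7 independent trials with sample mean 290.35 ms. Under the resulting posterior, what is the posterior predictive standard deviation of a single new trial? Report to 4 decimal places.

For Normal data with known variance σ², a Normal(μ₀, σ₀²) prior on μ is conjugate. Posterior precision = 1/σ₀² + n/σ²; posterior mean is the precision-weighted average of μ₀ and x̄.
σ₀² = 65.61² = 4304.6721, σ² = 39.21² = 1537.4241; σ² + n·σ₀² = 1537.4241 + 7·4304.6721 = 31670.1288.
Posterior precision = 1/σ₀² + n/σ² = 1/4304.6721 + 7/1537.4241 = (σ² + n·σ₀²)/(σ₀²σ²) = 31670.1288/(4304.6721·1537.4241); posterior variance σₙ² = σ₀²σ²/(σ² + n·σ₀²) = 4304.6721·1537.4241/31670.1288 = 208.969994.
Predictive variance for one new observation = σₙ² + σ² = 4304.6721·1537.4241/31670.1288 + 1537.4241 = σ²·(σ₀² + 31670.1288)/31670.1288 = 1537.4241·35974.8009/31670.1288 = 1746.394094; SD = √(1537.4241·35974.8009/31670.1288) = 41.7899.

41.7899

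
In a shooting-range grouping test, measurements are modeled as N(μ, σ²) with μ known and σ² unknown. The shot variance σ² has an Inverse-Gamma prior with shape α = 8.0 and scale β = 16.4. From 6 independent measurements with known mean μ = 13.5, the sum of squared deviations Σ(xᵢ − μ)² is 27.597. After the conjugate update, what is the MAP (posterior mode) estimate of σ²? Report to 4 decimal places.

With known mean μ and an Inverse-Gamma(α, β) prior on σ², the Normal likelihood is conjugate: posterior is Inv-Gamma(α + n/2, β + Σ(xᵢ−μ)²/2).
Posterior: Inv-Gamma(8.0 + 6/2, 16.4 + 27.597/2) = Inv-Gamma(11.00, 30.1985).
Mode = β/(α+1) = 30.1985/12.00 = 2.5165.

2.5165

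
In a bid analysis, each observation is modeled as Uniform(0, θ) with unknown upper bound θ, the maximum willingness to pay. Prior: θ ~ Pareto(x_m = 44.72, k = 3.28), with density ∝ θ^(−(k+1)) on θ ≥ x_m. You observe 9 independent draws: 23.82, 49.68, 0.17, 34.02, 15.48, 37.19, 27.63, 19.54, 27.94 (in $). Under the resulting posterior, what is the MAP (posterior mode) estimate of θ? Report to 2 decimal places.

A Pareto(scale x_m, shape k) prior on the upper bound θ of Uniform(0, θ) is conjugate: posterior is Pareto(max(x_m, max xᵢ), k + n).
Sample maximum = 49.68; prior scale x_m = 44.72 → posterior scale = max = 49.68.
Posterior shape = 3.28 + 9 = 12.28.
The Pareto density is decreasing on [x_m, ∞), so the mode is x_m = 49.68.

49.68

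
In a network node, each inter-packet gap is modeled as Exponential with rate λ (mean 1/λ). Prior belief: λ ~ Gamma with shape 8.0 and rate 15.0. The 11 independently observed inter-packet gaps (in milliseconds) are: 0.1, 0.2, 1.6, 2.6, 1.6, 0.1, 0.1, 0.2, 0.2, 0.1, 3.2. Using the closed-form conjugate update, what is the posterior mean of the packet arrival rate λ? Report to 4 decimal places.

With a Gamma(shape α, rate β) prior on the exponential rate λ, the posterior after n observations with total T = Σxᵢ is Gamma(α+n, β+T).
Sum of observations T = 10.0 milliseconds; n = 11.
Posterior: Gamma(8.0+11, 15.0+10.0) = Gamma(19.0, 25.0).
Posterior mean of λ = α/β = 19.0/25.0 = 0.7600.

0.7600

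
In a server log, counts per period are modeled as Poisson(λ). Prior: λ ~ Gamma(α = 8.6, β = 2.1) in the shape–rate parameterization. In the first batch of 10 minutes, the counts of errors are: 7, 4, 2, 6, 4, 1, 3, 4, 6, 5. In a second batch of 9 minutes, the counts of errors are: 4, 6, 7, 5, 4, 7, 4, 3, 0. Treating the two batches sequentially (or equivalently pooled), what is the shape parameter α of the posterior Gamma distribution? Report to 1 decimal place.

90.6

With a Gamma(shape α, rate β) prior, the Poisson likelihood is conjugate: the posterior is Gamma(α + ΣXᵢ, β + n).
Batch 1: sum of counts S = 42 over n = 10 minutes.
After batch 1: Gamma(α+S, β+n) = Gamma(8.6+42, 2.1+10) = Gamma(50.6, 12.1).
Batch 2: sum of counts S = 40 over n = 9 minutes.
After batch 2: Gamma(α+S, β+n) = Gamma(50.6+40, 12.1+9) = Gamma(90.6, 21.1).
Posterior α = 90.6.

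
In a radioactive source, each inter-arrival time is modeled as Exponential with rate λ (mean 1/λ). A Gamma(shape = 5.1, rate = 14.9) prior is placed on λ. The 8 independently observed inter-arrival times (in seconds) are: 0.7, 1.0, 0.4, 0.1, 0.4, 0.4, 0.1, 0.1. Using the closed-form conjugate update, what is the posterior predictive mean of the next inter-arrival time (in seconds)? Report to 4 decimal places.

With a Gamma(shape α, rate β) prior on the exponential rate λ, the posterior after n observations with total T = Σxᵢ is Gamma(α+n, β+T).
Sum of observations T = 3.2 seconds; n = 8.
Posterior: Gamma(5.1+8, 14.9+3.2) = Gamma(13.1, 18.1).
The predictive distribution for the next observation is Lomax; its mean is β/(α−1) = 18.1/12.1 = 1.4959.

1.4959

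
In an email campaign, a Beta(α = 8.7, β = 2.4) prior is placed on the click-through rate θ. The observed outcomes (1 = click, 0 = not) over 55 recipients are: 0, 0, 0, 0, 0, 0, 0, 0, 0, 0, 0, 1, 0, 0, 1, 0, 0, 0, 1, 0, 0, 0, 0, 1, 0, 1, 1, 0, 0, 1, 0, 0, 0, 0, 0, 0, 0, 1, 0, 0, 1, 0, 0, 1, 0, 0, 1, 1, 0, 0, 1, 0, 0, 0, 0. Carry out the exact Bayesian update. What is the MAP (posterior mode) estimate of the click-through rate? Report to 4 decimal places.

0.3229

The Beta prior is conjugate to a Binomial/Bernoulli likelihood; the update adds successes to α and failures to β.
Posterior: Beta(α+k, β+n−k) = Beta(8.7+13, 2.4+42) = Beta(21.7, 44.4).
Mode of Beta(a,b) for a,b>1 is (a−1)/(a+b−2) = 20.7/64.1 = 0.3229.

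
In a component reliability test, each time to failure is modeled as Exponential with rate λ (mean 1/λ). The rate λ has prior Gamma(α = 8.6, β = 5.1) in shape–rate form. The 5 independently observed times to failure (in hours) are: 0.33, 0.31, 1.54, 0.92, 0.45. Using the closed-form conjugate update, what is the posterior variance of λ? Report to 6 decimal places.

With a Gamma(shape α, rate β) prior on the exponential rate λ, the posterior after n observations with total T = Σxᵢ is Gamma(α+n, β+T).
Sum of observations T = 3.55 hours; n = 5.
Posterior: Gamma(8.6+5, 5.1+3.55) = Gamma(13.6, 8.65).
Var = α/β² = 0.181764.

0.181764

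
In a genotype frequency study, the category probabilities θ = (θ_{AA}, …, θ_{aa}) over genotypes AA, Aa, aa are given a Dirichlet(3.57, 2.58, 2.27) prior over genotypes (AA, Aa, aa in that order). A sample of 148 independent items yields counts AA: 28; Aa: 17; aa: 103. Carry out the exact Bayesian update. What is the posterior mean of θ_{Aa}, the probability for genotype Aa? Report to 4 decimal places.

The Dirichlet prior is conjugate to the Multinomial likelihood: each posterior αⱼ = prior αⱼ + observed count nⱼ.
Posterior concentration: (31.57, 19.58, 105.27), total = 156.42.
E[θ_{Aa}|data] = α_{Aa}/Σα = 19.58/156.42 = 0.1252.

0.1252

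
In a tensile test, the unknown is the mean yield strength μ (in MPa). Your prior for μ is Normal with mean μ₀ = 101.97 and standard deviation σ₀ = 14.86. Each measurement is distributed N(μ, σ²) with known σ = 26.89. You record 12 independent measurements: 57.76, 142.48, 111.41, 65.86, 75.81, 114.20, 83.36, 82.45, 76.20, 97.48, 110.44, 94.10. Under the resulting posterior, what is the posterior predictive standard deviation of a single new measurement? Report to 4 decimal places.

For Normal data with known variance σ², a Normal(μ₀, σ₀²) prior on μ is conjugate. Posterior precision = 1/σ₀² + n/σ²; posterior mean is the precision-weighted average of μ₀ and x̄.
σ₀² = 14.86² = 220.8196, σ² = 26.89² = 723.0721; σ² + n·σ₀² = 723.0721 + 12·220.8196 = 3372.9073.
Posterior precision = 1/σ₀² + n/σ² = 1/220.8196 + 12/723.0721 = (σ² + n·σ₀²)/(σ₀²σ²) = 3372.9073/(220.8196·723.0721); posterior variance σₙ² = σ₀²σ²/(σ² + n·σ₀²) = 220.8196·723.0721/3372.9073 = 47.338535.
Predictive variance for one new observation = σₙ² + σ² = 220.8196·723.0721/3372.9073 + 723.0721 = σ²·(σ₀² + 3372.9073)/3372.9073 = 723.0721·3593.7269/3372.9073 = 770.410635; SD = √(723.0721·3593.7269/3372.9073) = 27.7563.

27.7563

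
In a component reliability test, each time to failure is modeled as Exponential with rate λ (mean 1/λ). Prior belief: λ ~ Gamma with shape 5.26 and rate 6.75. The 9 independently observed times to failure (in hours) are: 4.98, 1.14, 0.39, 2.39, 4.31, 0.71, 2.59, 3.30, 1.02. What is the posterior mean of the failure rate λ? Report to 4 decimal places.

With a Gamma(shape α, rate β) prior on the exponential rate λ, the posterior after n observations with total T = Σxᵢ is Gamma(α+n, β+T).
Sum of observations T = 20.83 hours; n = 9.
Posterior: Gamma(5.26+9, 6.75+20.83) = Gamma(14.26, 27.58).
Posterior mean of λ = α/β = 14.26/27.58 = 0.5170.

0.5170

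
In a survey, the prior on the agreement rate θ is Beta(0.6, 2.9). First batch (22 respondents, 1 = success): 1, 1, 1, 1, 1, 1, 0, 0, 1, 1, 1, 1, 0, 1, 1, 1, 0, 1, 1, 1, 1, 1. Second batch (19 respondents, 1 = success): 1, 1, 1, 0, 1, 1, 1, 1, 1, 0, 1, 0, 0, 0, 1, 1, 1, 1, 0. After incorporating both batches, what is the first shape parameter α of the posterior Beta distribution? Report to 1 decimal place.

The Beta prior is conjugate to a Binomial/Bernoulli likelihood; the update adds successes to α and failures to β.
After batch 1: Beta(0.6+18, 2.9+4) = Beta(18.6, 6.9).
After batch 2: Beta(18.6+13, 6.9+6) = Beta(31.6, 12.9).
Posterior α = 31.6.

31.6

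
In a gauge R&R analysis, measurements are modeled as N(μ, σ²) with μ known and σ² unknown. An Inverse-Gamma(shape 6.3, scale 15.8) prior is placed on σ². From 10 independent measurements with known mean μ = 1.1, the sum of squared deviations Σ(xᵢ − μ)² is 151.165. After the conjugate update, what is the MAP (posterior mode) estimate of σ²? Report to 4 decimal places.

7.4295

With known mean μ and an Inverse-Gamma(α, β) prior on σ², the Normal likelihood is conjugate: posterior is Inv-Gamma(α + n/2, β + Σ(xᵢ−μ)²/2).
Posterior: Inv-Gamma(6.3 + 10/2, 15.8 + 151.165/2) = Inv-Gamma(11.30, 91.3825).
Mode = β/(α+1) = 91.3825/12.30 = 7.4295.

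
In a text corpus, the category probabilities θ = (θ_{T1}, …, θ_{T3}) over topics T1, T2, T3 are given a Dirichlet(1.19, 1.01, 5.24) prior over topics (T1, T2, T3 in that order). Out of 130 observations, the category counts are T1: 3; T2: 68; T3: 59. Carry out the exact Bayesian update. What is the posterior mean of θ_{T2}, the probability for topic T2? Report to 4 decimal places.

0.5021

The Dirichlet prior is conjugate to the Multinomial likelihood: each posterior αⱼ = prior αⱼ + observed count nⱼ.
Posterior concentration: (4.19, 69.01, 64.24), total = 137.44.
E[θ_{T2}|data] = α_{T2}/Σα = 69.01/137.44 = 0.5021.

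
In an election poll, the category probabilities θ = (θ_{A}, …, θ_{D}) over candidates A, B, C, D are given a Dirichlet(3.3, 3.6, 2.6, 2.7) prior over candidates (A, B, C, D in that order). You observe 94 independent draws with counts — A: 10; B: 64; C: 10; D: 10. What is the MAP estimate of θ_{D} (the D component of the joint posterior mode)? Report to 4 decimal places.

The Dirichlet prior is conjugate to the Multinomial likelihood: each posterior αⱼ = prior αⱼ + observed count nⱼ.
Posterior concentration: (13.3, 67.6, 12.6, 12.7), total = 106.2.
Joint mode component: (α_{D}−1)/(Σα−K) = 11.7/102.2 = 0.1145.

0.1145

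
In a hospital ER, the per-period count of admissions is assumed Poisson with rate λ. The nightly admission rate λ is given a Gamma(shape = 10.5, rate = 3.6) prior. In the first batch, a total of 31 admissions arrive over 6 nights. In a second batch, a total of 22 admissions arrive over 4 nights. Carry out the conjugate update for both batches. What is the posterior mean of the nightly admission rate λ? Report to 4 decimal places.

4.6691

With a Gamma(shape α, rate β) prior, the Poisson likelihood is conjugate: the posterior is Gamma(α + ΣXᵢ, β + n).
After batch 1: Gamma(α+S, β+n) = Gamma(10.5+31, 3.6+6) = Gamma(41.5, 9.6).
After batch 2: Gamma(α+S, β+n) = Gamma(41.5+22, 9.6+4) = Gamma(63.5, 13.6).
Posterior mean = α/β = 63.5/13.6 = 4.6691.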